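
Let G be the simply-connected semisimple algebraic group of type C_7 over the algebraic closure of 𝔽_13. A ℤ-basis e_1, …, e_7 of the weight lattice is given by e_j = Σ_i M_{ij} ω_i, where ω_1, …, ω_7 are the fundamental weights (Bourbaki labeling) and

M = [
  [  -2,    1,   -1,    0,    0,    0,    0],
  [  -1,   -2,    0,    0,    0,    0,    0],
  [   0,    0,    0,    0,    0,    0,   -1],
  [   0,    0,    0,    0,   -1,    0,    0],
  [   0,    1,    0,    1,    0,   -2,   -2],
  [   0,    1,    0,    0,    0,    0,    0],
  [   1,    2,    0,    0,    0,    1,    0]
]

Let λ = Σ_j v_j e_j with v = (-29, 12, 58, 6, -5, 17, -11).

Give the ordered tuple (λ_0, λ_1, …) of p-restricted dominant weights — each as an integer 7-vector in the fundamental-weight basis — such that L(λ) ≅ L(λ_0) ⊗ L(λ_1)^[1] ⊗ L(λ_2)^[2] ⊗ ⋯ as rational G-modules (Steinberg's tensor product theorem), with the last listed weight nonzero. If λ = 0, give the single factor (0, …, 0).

((12, 5, 11, 5, 6, 12, 12),)

Compute c_i = Σ_j M_{ij} v_j with v = (-29, 12, 58, 6, -5, 17, -11):
  c_1 = (-2)·(-29) + 1·12 + (-1)·(58) + 0·6 + (0)·(-5) + 0·17 + (0)·(-11) = 12
  c_2 = (-1)·(-29) + (-2)·(12) + 0·58 + 0·6 + (0)·(-5) + 0·17 + (0)·(-11) = 5
  c_3 = (0)·(-29) + 0·12 + 0·58 + 0·6 + (0)·(-5) + 0·17 + (-1)·(-11) = 11
  c_4 = (0)·(-29) + 0·12 + 0·58 + 0·6 + (-1)·(-5) + 0·17 + (0)·(-11) = 5
  c_5 = (0)·(-29) + 1·12 + 0·58 + 1·6 + (0)·(-5) + (-2)·(17) + (-2)·(-11) = 6
  c_6 = (0)·(-29) + 1·12 + 0·58 + 0·6 + (0)·(-5) + 0·17 + (0)·(-11) = 12
  c_7 = (1)·(-29) + 2·12 + 0·58 + 0·6 + (0)·(-5) + 1·17 + (0)·(-11) = 12
Writing each c_i in base p = 13:
  c_1 = 12 = 12·13^0
  c_2 = 5 = 5·13^0
  c_3 = 11 = 11·13^0
  c_4 = 5 = 5·13^0
  c_5 = 6 = 6·13^0
  c_6 = 12 = 12·13^0
  c_7 = 12 = 12·13^0
λ_0 = (12, 5, 11, 5, 6, 12, 12)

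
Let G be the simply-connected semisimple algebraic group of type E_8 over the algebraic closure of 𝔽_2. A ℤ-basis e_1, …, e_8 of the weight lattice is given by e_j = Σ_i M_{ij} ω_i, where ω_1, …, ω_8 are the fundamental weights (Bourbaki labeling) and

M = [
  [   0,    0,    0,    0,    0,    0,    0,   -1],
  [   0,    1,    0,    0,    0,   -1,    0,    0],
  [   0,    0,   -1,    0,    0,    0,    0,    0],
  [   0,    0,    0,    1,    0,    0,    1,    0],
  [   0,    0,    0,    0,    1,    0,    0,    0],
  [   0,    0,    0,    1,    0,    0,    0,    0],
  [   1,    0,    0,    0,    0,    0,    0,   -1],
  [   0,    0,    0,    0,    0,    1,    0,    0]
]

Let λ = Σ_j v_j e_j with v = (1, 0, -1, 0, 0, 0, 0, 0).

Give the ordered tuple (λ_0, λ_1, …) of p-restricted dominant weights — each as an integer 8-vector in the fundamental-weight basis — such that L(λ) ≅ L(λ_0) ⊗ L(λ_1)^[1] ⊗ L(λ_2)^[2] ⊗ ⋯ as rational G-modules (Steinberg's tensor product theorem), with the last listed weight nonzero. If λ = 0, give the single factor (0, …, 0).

((0, 0, 1, 0, 0, 0, 1, 0),)

Change of basis e → ω: c = M·v where v = (1, 0, -1, 0, 0, 0, 0, 0):
  c_1 = 0*1 + 0*0 + 0*-1 + 0*0 + 0*0 + 0*0 + 0*0 + -1*0 = 0
  c_2 = 0*1 + 1*0 + 0*-1 + 0*0 + 0*0 + -1*0 + 0*0 + 0*0 = 0
  c_3 = 0*1 + 0*0 + -1*-1 + 0*0 + 0*0 + 0*0 + 0*0 + 0*0 = 1
  c_4 = 0*1 + 0*0 + 0*-1 + 1*0 + 0*0 + 0*0 + 1*0 + 0*0 = 0
  c_5 = 0*1 + 0*0 + 0*-1 + 0*0 + 1*0 + 0*0 + 0*0 + 0*0 = 0
  c_6 = 0*1 + 0*0 + 0*-1 + 1*0 + 0*0 + 0*0 + 0*0 + 0*0 = 0
  c_7 = 1*1 + 0*0 + 0*-1 + 0*0 + 0*0 + 0*0 + 0*0 + -1*0 = 1
  c_8 = 0*1 + 0*0 + 0*-1 + 0*0 + 0*0 + 1*0 + 0*0 + 0*0 = 0
p = 2; digits c_i = Σ_j d_{ij}·2^j, 0 ≤ d_{ij} < 2:
  c_1 = 0
  c_2 = 0
  c_3 = 1 = 1·2^0
  c_4 = 0
  c_5 = 0
  c_6 = 0
  c_7 = 1 = 1·2^0
  c_8 = 0
λ_0 = (0, 0, 1, 0, 0, 0, 1, 0)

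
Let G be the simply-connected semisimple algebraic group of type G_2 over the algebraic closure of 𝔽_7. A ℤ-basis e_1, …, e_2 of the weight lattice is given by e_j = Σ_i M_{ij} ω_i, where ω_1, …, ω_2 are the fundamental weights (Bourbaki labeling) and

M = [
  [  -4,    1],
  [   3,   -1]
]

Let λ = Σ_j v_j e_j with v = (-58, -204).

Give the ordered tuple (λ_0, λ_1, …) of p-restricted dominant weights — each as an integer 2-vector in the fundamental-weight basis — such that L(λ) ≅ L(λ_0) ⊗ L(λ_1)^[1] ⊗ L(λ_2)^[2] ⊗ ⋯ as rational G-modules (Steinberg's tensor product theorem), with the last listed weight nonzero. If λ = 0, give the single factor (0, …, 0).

Compute c_i = Σ_j M_{ij} v_j with v = (-58, -204):
  c_1 = -4*-58 + 1*-204 = 28
  c_2 = 3*-58 + -1*-204 = 30
Writing each c_i in base p = 7:
  c_1 = 28 = 0·7^0 + 4·7^1
  c_2 = 30 = 2·7^0 + 4·7^1
Factor λ_0 = (0, 2)
Factor λ_1 = (4, 4)

((0, 2), (4, 4))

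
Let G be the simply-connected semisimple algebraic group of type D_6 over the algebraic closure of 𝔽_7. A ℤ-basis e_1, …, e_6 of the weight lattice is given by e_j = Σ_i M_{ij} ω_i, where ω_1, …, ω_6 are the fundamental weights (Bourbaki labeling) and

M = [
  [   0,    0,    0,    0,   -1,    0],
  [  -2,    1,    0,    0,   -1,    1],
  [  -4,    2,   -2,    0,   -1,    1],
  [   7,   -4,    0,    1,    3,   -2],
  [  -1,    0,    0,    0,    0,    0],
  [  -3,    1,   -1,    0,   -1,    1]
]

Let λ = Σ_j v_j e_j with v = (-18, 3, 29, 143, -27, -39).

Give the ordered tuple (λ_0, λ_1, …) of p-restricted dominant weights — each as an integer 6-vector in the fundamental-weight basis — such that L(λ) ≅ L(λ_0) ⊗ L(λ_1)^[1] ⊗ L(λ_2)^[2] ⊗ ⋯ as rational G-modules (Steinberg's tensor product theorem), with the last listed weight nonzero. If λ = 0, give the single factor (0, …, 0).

Compute c_i = Σ_j M_{ij} v_j with v = (-18, 3, 29, 143, -27, -39):
  c_1 = (0)·(-18) + 0·3 + 0·29 + 0·143 + (-1)·(-27) + (0)·(-39) = 27
  c_2 = (-2)·(-18) + 1·3 + 0·29 + 0·143 + (-1)·(-27) + (1)·(-39) = 27
  c_3 = (-4)·(-18) + 2·3 + (-2)·(29) + 0·143 + (-1)·(-27) + (1)·(-39) = 8
  c_4 = (7)·(-18) + (-4)·(3) + 0·29 + 1·143 + (3)·(-27) + (-2)·(-39) = 2
  c_5 = (-1)·(-18) + 0·3 + 0·29 + 0·143 + (0)·(-27) + (0)·(-39) = 18
  c_6 = (-3)·(-18) + 1·3 + (-1)·(29) + 0·143 + (-1)·(-27) + (1)·(-39) = 16
Writing each c_i in base p = 7:
  c_1 = 27 = 6·7^0 + 3·7^1
  c_2 = 27 = 6·7^0 + 3·7^1
  c_3 = 8 = 1·7^0 + 1·7^1
  c_4 = 2 = 2·7^0
  c_5 = 18 = 4·7^0 + 2·7^1
  c_6 = 16 = 2·7^0 + 2·7^1
p-restricted factor λ_0 = (6, 6, 1, 2, 4, 2)
p-restricted factor λ_1 = (3, 3, 1, 0, 2, 2)

((6, 6, 1, 2, 4, 2), (3, 3, 1, 0, 2, 2))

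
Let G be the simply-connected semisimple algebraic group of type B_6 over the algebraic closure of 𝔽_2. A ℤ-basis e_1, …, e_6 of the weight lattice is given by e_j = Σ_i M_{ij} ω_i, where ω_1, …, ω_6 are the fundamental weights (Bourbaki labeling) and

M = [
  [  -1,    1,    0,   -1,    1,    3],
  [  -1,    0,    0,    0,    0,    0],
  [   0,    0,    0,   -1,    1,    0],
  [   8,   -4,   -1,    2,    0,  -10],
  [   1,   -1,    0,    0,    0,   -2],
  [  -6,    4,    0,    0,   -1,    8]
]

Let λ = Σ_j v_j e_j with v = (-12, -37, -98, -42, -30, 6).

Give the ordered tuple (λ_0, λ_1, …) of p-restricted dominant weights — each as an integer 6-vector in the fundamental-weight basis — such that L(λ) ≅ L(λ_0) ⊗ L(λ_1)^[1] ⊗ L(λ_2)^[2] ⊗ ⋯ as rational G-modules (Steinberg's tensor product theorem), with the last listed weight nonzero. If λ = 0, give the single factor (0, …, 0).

Change of basis e → ω: c = M·v where v = (-12, -37, -98, -42, -30, 6):
  c_1 = (-1)·(-12) + (1)·(-37) + (0)·(-98) + (-1)·(-42) + (1)·(-30) + (3)·(6) = 5
  c_2 = (-1)·(-12) + (0)·(-37) + (0)·(-98) + (0)·(-42) + (0)·(-30) + (0)·(6) = 12
  c_3 = (0)·(-12) + (0)·(-37) + (0)·(-98) + (-1)·(-42) + (1)·(-30) + (0)·(6) = 12
  c_4 = (8)·(-12) + (-4)·(-37) + (-1)·(-98) + (2)·(-42) + (0)·(-30) + (-10)·(6) = 6
  c_5 = (1)·(-12) + (-1)·(-37) + (0)·(-98) + (0)·(-42) + (0)·(-30) + (-2)·(6) = 13
  c_6 = (-6)·(-12) + (4)·(-37) + (0)·(-98) + (0)·(-42) + (-1)·(-30) + (8)·(6) = 2
Base-2 expansion of each c_i:
  c_1 = 5 = 1·2^0 + 0·2^1 + 1·2^2
  c_2 = 12 = 0·2^0 + 0·2^1 + 1·2^2 + 1·2^3
  c_3 = 12 = 0·2^0 + 0·2^1 + 1·2^2 + 1·2^3
  c_4 = 6 = 0·2^0 + 1·2^1 + 1·2^2
  c_5 = 13 = 1·2^0 + 0·2^1 + 1·2^2 + 1·2^3
  c_6 = 2 = 0·2^0 + 1·2^1
λ_0 = (1, 0, 0, 0, 1, 0)
λ_1 = (0, 0, 0, 1, 0, 1)
λ_2 = (1, 1, 1, 1, 1, 0)
λ_3 = (0, 1, 1, 0, 1, 0)

((1, 0, 0, 0, 1, 0), (0, 0, 0, 1, 0, 1), (1, 1, 1, 1, 1, 0), (0, 1, 1, 0, 1, 0))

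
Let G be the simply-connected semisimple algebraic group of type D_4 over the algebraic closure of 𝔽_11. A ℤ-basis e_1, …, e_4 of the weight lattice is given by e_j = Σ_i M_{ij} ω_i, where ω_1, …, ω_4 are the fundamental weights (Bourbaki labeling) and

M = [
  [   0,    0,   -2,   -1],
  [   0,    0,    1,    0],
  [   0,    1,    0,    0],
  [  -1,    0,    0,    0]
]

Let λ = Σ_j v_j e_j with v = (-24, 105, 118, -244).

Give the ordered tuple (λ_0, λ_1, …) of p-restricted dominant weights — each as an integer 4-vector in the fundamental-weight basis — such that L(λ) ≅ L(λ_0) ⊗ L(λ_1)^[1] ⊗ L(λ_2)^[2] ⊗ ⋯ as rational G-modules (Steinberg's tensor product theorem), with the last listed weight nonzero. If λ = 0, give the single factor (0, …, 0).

((8, 8, 6, 2), (0, 10, 9, 2))

In the fundamental-weight basis, λ has coordinates c = M·v (v = (-24, 105, 118, -244)):
  c_1 = (0)·(-24) + (0)·(105) + (-2)·(118) + (-1)·(-244) = 8
  c_2 = (0)·(-24) + (0)·(105) + (1)·(118) + (0)·(-244) = 118
  c_3 = (0)·(-24) + (1)·(105) + (0)·(118) + (0)·(-244) = 105
  c_4 = (-1)·(-24) + (0)·(105) + (0)·(118) + (0)·(-244) = 24
p = 11; digits c_i = Σ_j d_{ij}·11^j, 0 ≤ d_{ij} < 11:
  c_1 = 8 = 8·11^0
  c_2 = 118 = 8·11^0 + 10·11^1
  c_3 = 105 = 6·11^0 + 9·11^1
  c_4 = 24 = 2·11^0 + 2·11^1
p-restricted factor λ_0 = (8, 8, 6, 2)
p-restricted factor λ_1 = (0, 10, 9, 2)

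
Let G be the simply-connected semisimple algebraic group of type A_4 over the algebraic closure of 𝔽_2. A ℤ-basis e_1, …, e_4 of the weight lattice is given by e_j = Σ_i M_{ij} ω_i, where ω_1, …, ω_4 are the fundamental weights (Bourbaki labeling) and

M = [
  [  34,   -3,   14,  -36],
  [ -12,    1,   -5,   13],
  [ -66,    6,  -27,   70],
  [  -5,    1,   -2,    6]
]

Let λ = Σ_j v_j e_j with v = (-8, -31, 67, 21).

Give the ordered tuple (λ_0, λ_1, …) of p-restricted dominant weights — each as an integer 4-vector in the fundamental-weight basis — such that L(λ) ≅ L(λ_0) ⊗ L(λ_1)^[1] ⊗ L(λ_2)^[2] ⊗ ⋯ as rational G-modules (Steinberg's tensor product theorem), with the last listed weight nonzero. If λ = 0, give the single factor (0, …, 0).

In the fundamental-weight basis, λ has coordinates c = M·v (v = (-8, -31, 67, 21)):
  c_1 = (34)·(-8) + (-3)·(-31) + 14·67 + (-36)·(21) = 3
  c_2 = (-12)·(-8) + (1)·(-31) + (-5)·(67) + 13·21 = 3
  c_3 = (-66)·(-8) + (6)·(-31) + (-27)·(67) + 70·21 = 3
  c_4 = (-5)·(-8) + (1)·(-31) + (-2)·(67) + 6·21 = 1
Writing each c_i in base p = 2:
  c_1 = 3 = 1·2^0 + 1·2^1
  c_2 = 3 = 1·2^0 + 1·2^1
  c_3 = 3 = 1·2^0 + 1·2^1
  c_4 = 1 = 1·2^0
λ_0 = (1, 1, 1, 1)
λ_1 = (1, 1, 1, 0)

((1, 1, 1, 1), (1, 1, 1, 0))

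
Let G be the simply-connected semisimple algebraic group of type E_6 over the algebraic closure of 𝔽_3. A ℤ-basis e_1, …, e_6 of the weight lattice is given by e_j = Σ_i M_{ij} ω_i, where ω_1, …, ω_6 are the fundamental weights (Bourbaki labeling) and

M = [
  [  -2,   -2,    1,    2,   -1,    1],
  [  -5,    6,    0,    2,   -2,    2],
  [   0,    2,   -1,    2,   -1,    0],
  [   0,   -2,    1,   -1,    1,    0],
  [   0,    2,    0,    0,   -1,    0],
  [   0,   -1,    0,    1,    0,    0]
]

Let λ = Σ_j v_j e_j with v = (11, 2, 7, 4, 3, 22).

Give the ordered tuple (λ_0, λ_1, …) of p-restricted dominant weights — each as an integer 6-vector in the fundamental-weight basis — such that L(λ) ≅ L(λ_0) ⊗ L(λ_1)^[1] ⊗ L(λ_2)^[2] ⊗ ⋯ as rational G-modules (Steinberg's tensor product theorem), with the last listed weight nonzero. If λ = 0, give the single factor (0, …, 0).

((2, 0, 2, 2, 1, 2), (2, 1, 0, 0, 0, 0))

Change of basis e → ω: c = M·v where v = (11, 2, 7, 4, 3, 22):
  c_1 = (-2)·(11) + (-2)·(2) + (1)·(7) + (2)·(4) + (-1)·(3) + (1)·(22) = 8
  c_2 = (-5)·(11) + (6)·(2) + (0)·(7) + (2)·(4) + (-2)·(3) + (2)·(22) = 3
  c_3 = (0)·(11) + (2)·(2) + (-1)·(7) + (2)·(4) + (-1)·(3) + (0)·(22) = 2
  c_4 = (0)·(11) + (-2)·(2) + (1)·(7) + (-1)·(4) + (1)·(3) + (0)·(22) = 2
  c_5 = (0)·(11) + (2)·(2) + (0)·(7) + (0)·(4) + (-1)·(3) + (0)·(22) = 1
  c_6 = (0)·(11) + (-1)·(2) + (0)·(7) + (1)·(4) + (0)·(3) + (0)·(22) = 2
Writing each c_i in base p = 3:
  c_1 = 8 = 2·3^0 + 2·3^1
  c_2 = 3 = 0·3^0 + 1·3^1
  c_3 = 2 = 2·3^0
  c_4 = 2 = 2·3^0
  c_5 = 1 = 1·3^0
  c_6 = 2 = 2·3^0
p-restricted factor λ_0 = (2, 0, 2, 2, 1, 2)
p-restricted factor λ_1 = (2, 1, 0, 0, 0, 0)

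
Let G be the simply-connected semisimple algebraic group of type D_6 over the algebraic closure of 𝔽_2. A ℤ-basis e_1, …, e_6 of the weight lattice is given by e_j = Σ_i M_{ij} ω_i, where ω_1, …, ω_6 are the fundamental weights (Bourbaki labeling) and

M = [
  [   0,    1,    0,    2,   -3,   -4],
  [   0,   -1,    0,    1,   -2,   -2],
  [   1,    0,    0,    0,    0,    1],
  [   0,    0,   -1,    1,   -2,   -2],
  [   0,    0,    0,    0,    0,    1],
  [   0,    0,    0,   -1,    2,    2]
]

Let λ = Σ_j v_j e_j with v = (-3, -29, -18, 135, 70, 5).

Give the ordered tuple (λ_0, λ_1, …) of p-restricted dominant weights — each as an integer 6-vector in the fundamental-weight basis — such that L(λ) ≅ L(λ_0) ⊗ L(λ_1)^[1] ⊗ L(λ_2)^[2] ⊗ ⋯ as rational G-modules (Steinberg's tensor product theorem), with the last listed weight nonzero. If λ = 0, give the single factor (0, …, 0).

((1, 0, 0, 1, 1, 1), (1, 1, 1, 1, 0, 1), (0, 1, 0, 0, 1, 1), (1, 1, 0, 0, 0, 1))

Change of basis e → ω: c = M·v where v = (-3, -29, -18, 135, 70, 5):
  c_1 = (0)·(-3) + (1)·(-29) + (0)·(-18) + (2)·(135) + (-3)·(70) + (-4)·(5) = 11
  c_2 = (0)·(-3) + (-1)·(-29) + (0)·(-18) + (1)·(135) + (-2)·(70) + (-2)·(5) = 14
  c_3 = (1)·(-3) + (0)·(-29) + (0)·(-18) + (0)·(135) + (0)·(70) + (1)·(5) = 2
  c_4 = (0)·(-3) + (0)·(-29) + (-1)·(-18) + (1)·(135) + (-2)·(70) + (-2)·(5) = 3
  c_5 = (0)·(-3) + (0)·(-29) + (0)·(-18) + (0)·(135) + (0)·(70) + (1)·(5) = 5
  c_6 = (0)·(-3) + (0)·(-29) + (0)·(-18) + (-1)·(135) + (2)·(70) + (2)·(5) = 15
Base-2 expansion of each c_i:
  c_1 = 11 = 1·2^0 + 1·2^1 + 0·2^2 + 1·2^3
  c_2 = 14 = 0·2^0 + 1·2^1 + 1·2^2 + 1·2^3
  c_3 = 2 = 0·2^0 + 1·2^1
  c_4 = 3 = 1·2^0 + 1·2^1
  c_5 = 5 = 1·2^0 + 0·2^1 + 1·2^2
  c_6 = 15 = 1·2^0 + 1·2^1 + 1·2^2 + 1·2^3
Factor λ_0 = (1, 0, 0, 1, 1, 1)
Factor λ_1 = (1, 1, 1, 1, 0, 1)
Factor λ_2 = (0, 1, 0, 0, 1, 1)
Factor λ_3 = (1, 1, 0, 0, 0, 1)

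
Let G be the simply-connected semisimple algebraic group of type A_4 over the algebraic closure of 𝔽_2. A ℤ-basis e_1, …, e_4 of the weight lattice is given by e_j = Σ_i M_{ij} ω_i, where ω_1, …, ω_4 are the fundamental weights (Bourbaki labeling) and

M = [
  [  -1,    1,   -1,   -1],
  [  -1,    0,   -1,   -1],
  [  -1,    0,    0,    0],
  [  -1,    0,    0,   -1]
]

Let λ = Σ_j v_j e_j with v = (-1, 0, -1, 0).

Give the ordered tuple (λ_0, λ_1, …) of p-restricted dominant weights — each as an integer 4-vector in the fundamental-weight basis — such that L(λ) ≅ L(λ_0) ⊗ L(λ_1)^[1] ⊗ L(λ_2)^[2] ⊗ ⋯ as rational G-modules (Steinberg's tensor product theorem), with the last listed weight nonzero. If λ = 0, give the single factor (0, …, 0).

ω-coordinates c = M·v, v = (-1, 0, -1, 0):
  c_1 = (-1)·(-1) + (1)·(0) + (-1)·(-1) + (-1)·(0) = 2
  c_2 = (-1)·(-1) + (0)·(0) + (-1)·(-1) + (-1)·(0) = 2
  c_3 = (-1)·(-1) + (0)·(0) + (0)·(-1) + (0)·(0) = 1
  c_4 = (-1)·(-1) + (0)·(0) + (0)·(-1) + (-1)·(0) = 1
Expand coordinatewise in base 2:
  c_1 = 2 = 0·2^0 + 1·2^1
  c_2 = 2 = 0·2^0 + 1·2^1
  c_3 = 1 = 1·2^0
  c_4 = 1 = 1·2^0
p-restricted factor λ_0 = (0, 0, 1, 1)
p-restricted factor λ_1 = (1, 1, 0, 0)

((0, 0, 1, 1), (1, 1, 0, 0))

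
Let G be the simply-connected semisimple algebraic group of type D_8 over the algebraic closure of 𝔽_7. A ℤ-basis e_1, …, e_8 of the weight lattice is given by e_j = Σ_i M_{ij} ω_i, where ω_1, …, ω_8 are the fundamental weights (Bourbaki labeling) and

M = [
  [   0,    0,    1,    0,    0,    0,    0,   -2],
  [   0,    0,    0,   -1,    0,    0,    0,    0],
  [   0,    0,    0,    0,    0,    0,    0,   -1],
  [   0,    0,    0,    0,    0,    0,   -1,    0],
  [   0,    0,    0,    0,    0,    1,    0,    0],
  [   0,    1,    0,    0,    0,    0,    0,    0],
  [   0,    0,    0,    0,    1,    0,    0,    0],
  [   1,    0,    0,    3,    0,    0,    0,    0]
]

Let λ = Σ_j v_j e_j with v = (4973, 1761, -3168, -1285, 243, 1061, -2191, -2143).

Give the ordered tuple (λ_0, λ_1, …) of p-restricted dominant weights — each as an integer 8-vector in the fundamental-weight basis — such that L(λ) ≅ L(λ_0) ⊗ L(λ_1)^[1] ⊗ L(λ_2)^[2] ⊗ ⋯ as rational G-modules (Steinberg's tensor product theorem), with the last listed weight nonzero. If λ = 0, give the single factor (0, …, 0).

((5, 4, 1, 0, 4, 4, 5, 5), (5, 1, 5, 5, 4, 6, 6, 5), (1, 5, 1, 2, 0, 0, 4, 1), (3, 3, 6, 6, 3, 5, 0, 3))

In the fundamental-weight basis, λ has coordinates c = M·v (v = (4973, 1761, -3168, -1285, 243, 1061, -2191, -2143)):
  c_1 = 0·4973 + 0·1761 + (1)·(-3168) + (0)·(-1285) + 0·243 + 0·1061 + (0)·(-2191) + (-2)·(-2143) = 1118
  c_2 = 0·4973 + 0·1761 + (0)·(-3168) + (-1)·(-1285) + 0·243 + 0·1061 + (0)·(-2191) + (0)·(-2143) = 1285
  c_3 = 0·4973 + 0·1761 + (0)·(-3168) + (0)·(-1285) + 0·243 + 0·1061 + (0)·(-2191) + (-1)·(-2143) = 2143
  c_4 = 0·4973 + 0·1761 + (0)·(-3168) + (0)·(-1285) + 0·243 + 0·1061 + (-1)·(-2191) + (0)·(-2143) = 2191
  c_5 = 0·4973 + 0·1761 + (0)·(-3168) + (0)·(-1285) + 0·243 + 1·1061 + (0)·(-2191) + (0)·(-2143) = 1061
  c_6 = 0·4973 + 1·1761 + (0)·(-3168) + (0)·(-1285) + 0·243 + 0·1061 + (0)·(-2191) + (0)·(-2143) = 1761
  c_7 = 0·4973 + 0·1761 + (0)·(-3168) + (0)·(-1285) + 1·243 + 0·1061 + (0)·(-2191) + (0)·(-2143) = 243
  c_8 = 1·4973 + 0·1761 + (0)·(-3168) + (3)·(-1285) + 0·243 + 0·1061 + (0)·(-2191) + (0)·(-2143) = 1118
Base-7 expansion of each c_i:
  c_1 = 1118 = 5·7^0 + 5·7^1 + 1·7^2 + 3·7^3
  c_2 = 1285 = 4·7^0 + 1·7^1 + 5·7^2 + 3·7^3
  c_3 = 2143 = 1·7^0 + 5·7^1 + 1·7^2 + 6·7^3
  c_4 = 2191 = 0·7^0 + 5·7^1 + 2·7^2 + 6·7^3
  c_5 = 1061 = 4·7^0 + 4·7^1 + 0·7^2 + 3·7^3
  c_6 = 1761 = 4·7^0 + 6·7^1 + 0·7^2 + 5·7^3
  c_7 = 243 = 5·7^0 + 6·7^1 + 4·7^2
  c_8 = 1118 = 5·7^0 + 5·7^1 + 1·7^2 + 3·7^3
λ_0 = (5, 4, 1, 0, 4, 4, 5, 5)
λ_1 = (5, 1, 5, 5, 4, 6, 6, 5)
λ_2 = (1, 5, 1, 2, 0, 0, 4, 1)
λ_3 = (3, 3, 6, 6, 3, 5, 0, 3)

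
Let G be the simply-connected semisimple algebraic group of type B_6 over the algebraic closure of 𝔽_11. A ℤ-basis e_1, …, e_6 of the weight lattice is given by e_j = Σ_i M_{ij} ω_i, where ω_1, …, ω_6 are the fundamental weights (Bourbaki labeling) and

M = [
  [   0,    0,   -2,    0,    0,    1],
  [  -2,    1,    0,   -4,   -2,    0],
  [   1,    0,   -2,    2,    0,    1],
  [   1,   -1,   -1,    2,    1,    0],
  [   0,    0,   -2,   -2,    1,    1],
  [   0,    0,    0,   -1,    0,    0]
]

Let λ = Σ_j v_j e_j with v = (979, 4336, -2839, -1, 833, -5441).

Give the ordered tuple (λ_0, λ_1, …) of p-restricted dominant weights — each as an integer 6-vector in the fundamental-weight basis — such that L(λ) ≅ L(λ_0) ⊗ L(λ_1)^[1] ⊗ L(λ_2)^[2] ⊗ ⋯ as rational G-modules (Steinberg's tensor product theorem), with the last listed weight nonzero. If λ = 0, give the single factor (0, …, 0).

Compute c_i = Σ_j M_{ij} v_j with v = (979, 4336, -2839, -1, 833, -5441):
  c_1 = 0·979 + 0·4336 + (-2)·(-2839) + (0)·(-1) + 0·833 + (1)·(-5441) = 237
  c_2 = (-2)·(979) + 1·4336 + (0)·(-2839) + (-4)·(-1) + (-2)·(833) + (0)·(-5441) = 716
  c_3 = 1·979 + 0·4336 + (-2)·(-2839) + (2)·(-1) + 0·833 + (1)·(-5441) = 1214
  c_4 = 1·979 + (-1)·(4336) + (-1)·(-2839) + (2)·(-1) + 1·833 + (0)·(-5441) = 313
  c_5 = 0·979 + 0·4336 + (-2)·(-2839) + (-2)·(-1) + 1·833 + (1)·(-5441) = 1072
  c_6 = 0·979 + 0·4336 + (0)·(-2839) + (-1)·(-1) + 0·833 + (0)·(-5441) = 1
Writing each c_i in base p = 11:
  c_1 = 237 = 6·11^0 + 10·11^1 + 1·11^2
  c_2 = 716 = 1·11^0 + 10·11^1 + 5·11^2
  c_3 = 1214 = 4·11^0 + 0·11^1 + 10·11^2
  c_4 = 313 = 5·11^0 + 6·11^1 + 2·11^2
  c_5 = 1072 = 5·11^0 + 9·11^1 + 8·11^2
  c_6 = 1 = 1·11^0
λ_0 = (6, 1, 4, 5, 5, 1)
λ_1 = (10, 10, 0, 6, 9, 0)
λ_2 = (1, 5, 10, 2, 8, 0)

((6, 1, 4, 5, 5, 1), (10, 10, 0, 6, 9, 0), (1, 5, 10, 2, 8, 0))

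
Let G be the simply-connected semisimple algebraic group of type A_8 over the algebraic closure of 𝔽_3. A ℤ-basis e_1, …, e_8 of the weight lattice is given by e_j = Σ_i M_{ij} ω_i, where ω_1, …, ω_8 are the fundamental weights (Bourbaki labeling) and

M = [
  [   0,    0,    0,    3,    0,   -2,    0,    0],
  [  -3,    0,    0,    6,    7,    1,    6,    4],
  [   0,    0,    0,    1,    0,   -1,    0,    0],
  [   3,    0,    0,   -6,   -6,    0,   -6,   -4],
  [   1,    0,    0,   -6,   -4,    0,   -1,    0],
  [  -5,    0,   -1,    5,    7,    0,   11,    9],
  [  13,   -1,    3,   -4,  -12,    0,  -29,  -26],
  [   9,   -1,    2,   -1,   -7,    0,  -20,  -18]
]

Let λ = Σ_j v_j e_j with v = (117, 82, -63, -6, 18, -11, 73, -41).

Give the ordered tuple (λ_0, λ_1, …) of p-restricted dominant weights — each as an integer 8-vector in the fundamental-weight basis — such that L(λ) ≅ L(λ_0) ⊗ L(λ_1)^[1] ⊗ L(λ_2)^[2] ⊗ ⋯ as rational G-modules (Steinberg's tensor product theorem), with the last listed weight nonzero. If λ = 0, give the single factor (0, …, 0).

ω-coordinates c = M·v, v = (117, 82, -63, -6, 18, -11, 73, -41):
  c_1 = 0*117 + 0*82 + 0*-63 + 3*-6 + 0*18 + -2*-11 + 0*73 + 0*-41 = 4
  c_2 = -3*117 + 0*82 + 0*-63 + 6*-6 + 7*18 + 1*-11 + 6*73 + 4*-41 = 2
  c_3 = 0*117 + 0*82 + 0*-63 + 1*-6 + 0*18 + -1*-11 + 0*73 + 0*-41 = 5
  c_4 = 3*117 + 0*82 + 0*-63 + -6*-6 + -6*18 + 0*-11 + -6*73 + -4*-41 = 5
  c_5 = 1*117 + 0*82 + 0*-63 + -6*-6 + -4*18 + 0*-11 + -1*73 + 0*-41 = 8
  c_6 = -5*117 + 0*82 + -1*-63 + 5*-6 + 7*18 + 0*-11 + 11*73 + 9*-41 = 8
  c_7 = 13*117 + -1*82 + 3*-63 + -4*-6 + -12*18 + 0*-11 + -29*73 + -26*-41 = 7
  c_8 = 9*117 + -1*82 + 2*-63 + -1*-6 + -7*18 + 0*-11 + -20*73 + -18*-41 = 3
Writing each c_i in base p = 3:
  c_1 = 4 = 1·3^0 + 1·3^1
  c_2 = 2 = 2·3^0
  c_3 = 5 = 2·3^0 + 1·3^1
  c_4 = 5 = 2·3^0 + 1·3^1
  c_5 = 8 = 2·3^0 + 2·3^1
  c_6 = 8 = 2·3^0 + 2·3^1
  c_7 = 7 = 1·3^0 + 2·3^1
  c_8 = 3 = 0·3^0 + 1·3^1
λ_0 = (1, 2, 2, 2, 2, 2, 1, 0)
λ_1 = (1, 0, 1, 1, 2, 2, 2, 1)

((1, 2, 2, 2, 2, 2, 1, 0), (1, 0, 1, 1, 2, 2, 2, 1))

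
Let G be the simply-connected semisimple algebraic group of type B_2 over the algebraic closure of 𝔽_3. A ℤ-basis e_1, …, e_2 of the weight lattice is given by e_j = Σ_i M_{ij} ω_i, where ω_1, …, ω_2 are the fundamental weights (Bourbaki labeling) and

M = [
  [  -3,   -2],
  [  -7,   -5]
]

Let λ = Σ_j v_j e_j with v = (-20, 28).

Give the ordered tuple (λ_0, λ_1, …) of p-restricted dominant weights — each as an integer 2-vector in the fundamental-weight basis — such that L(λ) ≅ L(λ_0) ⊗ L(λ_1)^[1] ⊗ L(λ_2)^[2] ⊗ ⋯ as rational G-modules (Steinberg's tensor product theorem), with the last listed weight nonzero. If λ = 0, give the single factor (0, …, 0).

((1, 0), (1, 0))

Converting to the ω-basis (c_i = row i of M dotted with v = (-20, 28)):
  c_1 = (-3)·(-20) + (-2)·(28) = 4
  c_2 = (-7)·(-20) + (-5)·(28) = 0
Base-3 expansion of each c_i:
  c_1 = 4 = 1·3^0 + 1·3^1
  c_2 = 0
p-restricted factor λ_0 = (1, 0)
p-restricted factor λ_1 = (1, 0)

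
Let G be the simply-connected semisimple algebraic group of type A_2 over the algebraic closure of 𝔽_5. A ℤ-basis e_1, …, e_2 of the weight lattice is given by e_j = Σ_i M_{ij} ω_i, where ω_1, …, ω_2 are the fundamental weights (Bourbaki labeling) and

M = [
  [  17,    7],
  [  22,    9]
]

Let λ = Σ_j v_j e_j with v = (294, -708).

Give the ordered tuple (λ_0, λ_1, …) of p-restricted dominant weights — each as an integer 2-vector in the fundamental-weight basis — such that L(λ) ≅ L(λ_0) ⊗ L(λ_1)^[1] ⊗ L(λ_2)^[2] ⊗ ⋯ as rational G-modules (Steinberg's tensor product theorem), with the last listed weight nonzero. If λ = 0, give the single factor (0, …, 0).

ω-coordinates c = M·v, v = (294, -708):
  c_1 = (17)·(294) + (7)·(-708) = 42
  c_2 = (22)·(294) + (9)·(-708) = 96
Base-5 expansion of each c_i:
  c_1 = 42 = 2·5^0 + 3·5^1 + 1·5^2
  c_2 = 96 = 1·5^0 + 4·5^1 + 3·5^2
λ_0 = (2, 1)
λ_1 = (3, 4)
λ_2 = (1, 3)

((2, 1), (3, 4), (1, 3))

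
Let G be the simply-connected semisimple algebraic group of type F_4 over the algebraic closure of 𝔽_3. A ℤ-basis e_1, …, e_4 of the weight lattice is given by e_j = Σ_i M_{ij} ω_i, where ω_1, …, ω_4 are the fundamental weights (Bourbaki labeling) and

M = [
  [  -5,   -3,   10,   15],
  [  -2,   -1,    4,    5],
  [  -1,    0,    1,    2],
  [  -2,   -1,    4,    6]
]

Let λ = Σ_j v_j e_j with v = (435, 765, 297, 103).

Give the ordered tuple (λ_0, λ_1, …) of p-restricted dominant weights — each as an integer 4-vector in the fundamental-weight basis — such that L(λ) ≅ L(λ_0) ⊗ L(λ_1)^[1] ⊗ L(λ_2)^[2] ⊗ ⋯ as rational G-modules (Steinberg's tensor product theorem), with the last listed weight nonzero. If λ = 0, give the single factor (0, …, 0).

In the fundamental-weight basis, λ has coordinates c = M·v (v = (435, 765, 297, 103)):
  c_1 = -5*435 + -3*765 + 10*297 + 15*103 = 45
  c_2 = -2*435 + -1*765 + 4*297 + 5*103 = 68
  c_3 = -1*435 + 0*765 + 1*297 + 2*103 = 68
  c_4 = -2*435 + -1*765 + 4*297 + 6*103 = 171
p = 3; digits c_i = Σ_j d_{ij}·3^j, 0 ≤ d_{ij} < 3:
  c_1 = 45 = 0·3^0 + 0·3^1 + 2·3^2 + 1·3^3
  c_2 = 68 = 2·3^0 + 1·3^1 + 1·3^2 + 2·3^3
  c_3 = 68 = 2·3^0 + 1·3^1 + 1·3^2 + 2·3^3
  c_4 = 171 = 0·3^0 + 0·3^1 + 1·3^2 + 0·3^3 + 2·3^4
p-restricted factor λ_0 = (0, 2, 2, 0)
p-restricted factor λ_1 = (0, 1, 1, 0)
p-restricted factor λ_2 = (2, 1, 1, 1)
p-restricted factor λ_3 = (1, 2, 2, 0)
p-restricted factor λ_4 = (0, 0, 0, 2)

((0, 2, 2, 0), (0, 1, 1, 0), (2, 1, 1, 1), (1, 2, 2, 0), (0, 0, 0, 2))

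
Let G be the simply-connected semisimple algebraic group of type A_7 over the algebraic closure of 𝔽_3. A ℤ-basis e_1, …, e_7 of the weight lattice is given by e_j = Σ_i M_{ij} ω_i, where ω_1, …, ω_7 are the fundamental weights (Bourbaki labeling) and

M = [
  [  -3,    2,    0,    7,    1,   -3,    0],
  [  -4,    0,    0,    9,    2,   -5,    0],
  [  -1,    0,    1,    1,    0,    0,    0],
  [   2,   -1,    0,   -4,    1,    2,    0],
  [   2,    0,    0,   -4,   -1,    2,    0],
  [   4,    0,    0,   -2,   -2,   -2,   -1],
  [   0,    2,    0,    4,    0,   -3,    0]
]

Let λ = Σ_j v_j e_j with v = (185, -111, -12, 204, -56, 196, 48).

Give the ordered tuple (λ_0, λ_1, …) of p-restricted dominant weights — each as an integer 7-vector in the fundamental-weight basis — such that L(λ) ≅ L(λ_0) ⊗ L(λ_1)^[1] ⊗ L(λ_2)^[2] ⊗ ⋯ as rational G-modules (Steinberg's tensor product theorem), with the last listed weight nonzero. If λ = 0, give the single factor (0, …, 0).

((1, 1, 1, 1, 2, 1, 0), (2, 1, 2, 0, 0, 1, 2))

Converting to the ω-basis (c_i = row i of M dotted with v = (185, -111, -12, 204, -56, 196, 48)):
  c_1 = (-3)·(185) + (2)·(-111) + (0)·(-12) + (7)·(204) + (1)·(-56) + (-3)·(196) + (0)·(48) = 7
  c_2 = (-4)·(185) + (0)·(-111) + (0)·(-12) + (9)·(204) + (2)·(-56) + (-5)·(196) + (0)·(48) = 4
  c_3 = (-1)·(185) + (0)·(-111) + (1)·(-12) + (1)·(204) + (0)·(-56) + (0)·(196) + (0)·(48) = 7
  c_4 = (2)·(185) + (-1)·(-111) + (0)·(-12) + (-4)·(204) + (1)·(-56) + (2)·(196) + (0)·(48) = 1
  c_5 = (2)·(185) + (0)·(-111) + (0)·(-12) + (-4)·(204) + (-1)·(-56) + (2)·(196) + (0)·(48) = 2
  c_6 = (4)·(185) + (0)·(-111) + (0)·(-12) + (-2)·(204) + (-2)·(-56) + (-2)·(196) + (-1)·(48) = 4
  c_7 = (0)·(185) + (2)·(-111) + (0)·(-12) + (4)·(204) + (0)·(-56) + (-3)·(196) + (0)·(48) = 6
p = 3; digits c_i = Σ_j d_{ij}·3^j, 0 ≤ d_{ij} < 3:
  c_1 = 7 = 1·3^0 + 2·3^1
  c_2 = 4 = 1·3^0 + 1·3^1
  c_3 = 7 = 1·3^0 + 2·3^1
  c_4 = 1 = 1·3^0
  c_5 = 2 = 2·3^0
  c_6 = 4 = 1·3^0 + 1·3^1
  c_7 = 6 = 0·3^0 + 2·3^1
p-restricted factor λ_0 = (1, 1, 1, 1, 2, 1, 0)
p-restricted factor λ_1 = (2, 1, 2, 0, 0, 1, 2)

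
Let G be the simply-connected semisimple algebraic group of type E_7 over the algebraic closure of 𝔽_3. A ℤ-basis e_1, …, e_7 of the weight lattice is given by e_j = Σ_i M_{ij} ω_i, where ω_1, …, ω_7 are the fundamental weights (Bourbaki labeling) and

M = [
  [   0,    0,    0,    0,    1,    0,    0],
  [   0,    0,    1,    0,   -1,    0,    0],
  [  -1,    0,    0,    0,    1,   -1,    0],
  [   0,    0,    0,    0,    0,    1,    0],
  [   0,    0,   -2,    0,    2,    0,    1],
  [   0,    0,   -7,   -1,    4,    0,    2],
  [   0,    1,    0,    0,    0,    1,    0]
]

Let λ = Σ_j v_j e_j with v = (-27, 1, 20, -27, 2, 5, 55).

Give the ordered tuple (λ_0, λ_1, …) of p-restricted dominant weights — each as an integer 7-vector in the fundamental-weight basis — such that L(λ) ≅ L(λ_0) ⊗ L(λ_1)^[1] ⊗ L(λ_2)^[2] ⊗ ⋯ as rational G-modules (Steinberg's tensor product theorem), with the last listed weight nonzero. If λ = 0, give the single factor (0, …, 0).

((2, 0, 0, 2, 1, 2, 0), (0, 0, 2, 1, 0, 1, 2), (0, 2, 2, 0, 2, 0, 0))

Converting to the ω-basis (c_i = row i of M dotted with v = (-27, 1, 20, -27, 2, 5, 55)):
  c_1 = (0)·(-27) + 0·1 + 0·20 + (0)·(-27) + 1·2 + 0·5 + 0·55 = 2
  c_2 = (0)·(-27) + 0·1 + 1·20 + (0)·(-27) + (-1)·(2) + 0·5 + 0·55 = 18
  c_3 = (-1)·(-27) + 0·1 + 0·20 + (0)·(-27) + 1·2 + (-1)·(5) + 0·55 = 24
  c_4 = (0)·(-27) + 0·1 + 0·20 + (0)·(-27) + 0·2 + 1·5 + 0·55 = 5
  c_5 = (0)·(-27) + 0·1 + (-2)·(20) + (0)·(-27) + 2·2 + 0·5 + 1·55 = 19
  c_6 = (0)·(-27) + 0·1 + (-7)·(20) + (-1)·(-27) + 4·2 + 0·5 + 2·55 = 5
  c_7 = (0)·(-27) + 1·1 + 0·20 + (0)·(-27) + 0·2 + 1·5 + 0·55 = 6
Base-3 expansion of each c_i:
  c_1 = 2 = 2·3^0
  c_2 = 18 = 0·3^0 + 0·3^1 + 2·3^2
  c_3 = 24 = 0·3^0 + 2·3^1 + 2·3^2
  c_4 = 5 = 2·3^0 + 1·3^1
  c_5 = 19 = 1·3^0 + 0·3^1 + 2·3^2
  c_6 = 5 = 2·3^0 + 1·3^1
  c_7 = 6 = 0·3^0 + 2·3^1
p-restricted factor λ_0 = (2, 0, 0, 2, 1, 2, 0)
p-restricted factor λ_1 = (0, 0, 2, 1, 0, 1, 2)
p-restricted factor λ_2 = (0, 2, 2, 0, 2, 0, 0)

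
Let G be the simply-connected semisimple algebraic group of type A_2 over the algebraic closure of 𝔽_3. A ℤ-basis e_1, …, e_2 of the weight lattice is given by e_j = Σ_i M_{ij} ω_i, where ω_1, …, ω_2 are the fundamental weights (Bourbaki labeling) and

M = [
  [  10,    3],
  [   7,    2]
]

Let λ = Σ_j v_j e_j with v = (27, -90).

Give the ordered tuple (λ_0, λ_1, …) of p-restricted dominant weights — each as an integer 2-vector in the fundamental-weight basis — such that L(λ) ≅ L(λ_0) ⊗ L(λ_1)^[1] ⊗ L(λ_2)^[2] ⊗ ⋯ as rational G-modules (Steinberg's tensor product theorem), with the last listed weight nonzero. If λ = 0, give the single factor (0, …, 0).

((0, 0), (0, 0), (0, 1))

Change of basis e → ω: c = M·v where v = (27, -90):
  c_1 = 10*27 + 3*-90 = 0
  c_2 = 7*27 + 2*-90 = 9
Expand coordinatewise in base 3:
  c_1 = 0
  c_2 = 9 = 0·3^0 + 0·3^1 + 1·3^2
p-restricted factor λ_0 = (0, 0)
p-restricted factor λ_1 = (0, 0)
p-restricted factor λ_2 = (0, 1)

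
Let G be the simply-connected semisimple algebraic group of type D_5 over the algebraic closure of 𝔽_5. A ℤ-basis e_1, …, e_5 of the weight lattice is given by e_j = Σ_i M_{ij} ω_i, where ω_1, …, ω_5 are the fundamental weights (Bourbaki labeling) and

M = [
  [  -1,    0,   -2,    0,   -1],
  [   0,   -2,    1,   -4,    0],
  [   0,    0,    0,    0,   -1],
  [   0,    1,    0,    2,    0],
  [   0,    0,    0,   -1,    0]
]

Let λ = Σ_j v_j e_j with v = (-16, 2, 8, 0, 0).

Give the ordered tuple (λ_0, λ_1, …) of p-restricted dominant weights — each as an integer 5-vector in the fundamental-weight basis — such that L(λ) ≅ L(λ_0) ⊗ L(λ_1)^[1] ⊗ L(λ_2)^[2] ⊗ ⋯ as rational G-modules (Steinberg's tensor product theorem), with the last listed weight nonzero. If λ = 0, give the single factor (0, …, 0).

((0, 4, 0, 2, 0),)

Change of basis e → ω: c = M·v where v = (-16, 2, 8, 0, 0):
  c_1 = -1*-16 + 0*2 + -2*8 + 0*0 + -1*0 = 0
  c_2 = 0*-16 + -2*2 + 1*8 + -4*0 + 0*0 = 4
  c_3 = 0*-16 + 0*2 + 0*8 + 0*0 + -1*0 = 0
  c_4 = 0*-16 + 1*2 + 0*8 + 2*0 + 0*0 = 2
  c_5 = 0*-16 + 0*2 + 0*8 + -1*0 + 0*0 = 0
Base-5 expansion of each c_i:
  c_1 = 0
  c_2 = 4 = 4·5^0
  c_3 = 0
  c_4 = 2 = 2·5^0
  c_5 = 0
λ_0 = (0, 4, 0, 2, 0)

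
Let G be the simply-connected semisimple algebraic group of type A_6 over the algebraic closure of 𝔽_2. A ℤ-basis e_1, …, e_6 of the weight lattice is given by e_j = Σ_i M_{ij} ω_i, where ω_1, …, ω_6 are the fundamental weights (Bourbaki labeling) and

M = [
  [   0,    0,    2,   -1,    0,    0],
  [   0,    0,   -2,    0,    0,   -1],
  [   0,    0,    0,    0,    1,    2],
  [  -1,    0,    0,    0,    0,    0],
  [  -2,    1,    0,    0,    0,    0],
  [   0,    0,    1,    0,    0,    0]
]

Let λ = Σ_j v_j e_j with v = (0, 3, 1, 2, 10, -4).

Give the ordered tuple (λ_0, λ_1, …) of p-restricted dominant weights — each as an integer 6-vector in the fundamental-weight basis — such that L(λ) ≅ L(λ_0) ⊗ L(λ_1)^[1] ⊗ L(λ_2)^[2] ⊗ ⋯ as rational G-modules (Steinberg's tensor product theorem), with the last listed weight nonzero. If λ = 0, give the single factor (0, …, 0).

((0, 0, 0, 0, 1, 1), (0, 1, 1, 0, 1, 0))

Change of basis e → ω: c = M·v where v = (0, 3, 1, 2, 10, -4):
  c_1 = 0·0 + 0·3 + 2·1 + (-1)·(2) + 0·10 + (0)·(-4) = 0
  c_2 = 0·0 + 0·3 + (-2)·(1) + 0·2 + 0·10 + (-1)·(-4) = 2
  c_3 = 0·0 + 0·3 + 0·1 + 0·2 + 1·10 + (2)·(-4) = 2
  c_4 = (-1)·(0) + 0·3 + 0·1 + 0·2 + 0·10 + (0)·(-4) = 0
  c_5 = (-2)·(0) + 1·3 + 0·1 + 0·2 + 0·10 + (0)·(-4) = 3
  c_6 = 0·0 + 0·3 + 1·1 + 0·2 + 0·10 + (0)·(-4) = 1
Writing each c_i in base p = 2:
  c_1 = 0
  c_2 = 2 = 0·2^0 + 1·2^1
  c_3 = 2 = 0·2^0 + 1·2^1
  c_4 = 0
  c_5 = 3 = 1·2^0 + 1·2^1
  c_6 = 1 = 1·2^0
Factor λ_0 = (0, 0, 0, 0, 1, 1)
Factor λ_1 = (0, 1, 1, 0, 1, 0)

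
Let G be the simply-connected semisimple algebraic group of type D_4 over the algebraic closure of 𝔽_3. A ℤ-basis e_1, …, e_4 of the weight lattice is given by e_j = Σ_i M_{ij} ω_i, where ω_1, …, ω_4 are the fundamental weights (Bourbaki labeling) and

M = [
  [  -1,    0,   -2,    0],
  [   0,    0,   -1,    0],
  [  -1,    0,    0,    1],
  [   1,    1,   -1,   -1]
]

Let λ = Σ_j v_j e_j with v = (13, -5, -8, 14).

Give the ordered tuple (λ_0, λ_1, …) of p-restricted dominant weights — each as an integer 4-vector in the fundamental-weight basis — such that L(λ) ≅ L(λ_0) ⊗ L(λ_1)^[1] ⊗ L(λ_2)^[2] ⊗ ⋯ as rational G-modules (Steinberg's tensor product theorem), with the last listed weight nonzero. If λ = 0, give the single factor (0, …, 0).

Compute c_i = Σ_j M_{ij} v_j with v = (13, -5, -8, 14):
  c_1 = (-1)·(13) + (0)·(-5) + (-2)·(-8) + 0·14 = 3
  c_2 = 0·13 + (0)·(-5) + (-1)·(-8) + 0·14 = 8
  c_3 = (-1)·(13) + (0)·(-5) + (0)·(-8) + 1·14 = 1
  c_4 = 1·13 + (1)·(-5) + (-1)·(-8) + (-1)·(14) = 2
Base-3 expansion of each c_i:
  c_1 = 3 = 0·3^0 + 1·3^1
  c_2 = 8 = 2·3^0 + 2·3^1
  c_3 = 1 = 1·3^0
  c_4 = 2 = 2·3^0
Factor λ_0 = (0, 2, 1, 2)
Factor λ_1 = (1, 2, 0, 0)

((0, 2, 1, 2), (1, 2, 0, 0))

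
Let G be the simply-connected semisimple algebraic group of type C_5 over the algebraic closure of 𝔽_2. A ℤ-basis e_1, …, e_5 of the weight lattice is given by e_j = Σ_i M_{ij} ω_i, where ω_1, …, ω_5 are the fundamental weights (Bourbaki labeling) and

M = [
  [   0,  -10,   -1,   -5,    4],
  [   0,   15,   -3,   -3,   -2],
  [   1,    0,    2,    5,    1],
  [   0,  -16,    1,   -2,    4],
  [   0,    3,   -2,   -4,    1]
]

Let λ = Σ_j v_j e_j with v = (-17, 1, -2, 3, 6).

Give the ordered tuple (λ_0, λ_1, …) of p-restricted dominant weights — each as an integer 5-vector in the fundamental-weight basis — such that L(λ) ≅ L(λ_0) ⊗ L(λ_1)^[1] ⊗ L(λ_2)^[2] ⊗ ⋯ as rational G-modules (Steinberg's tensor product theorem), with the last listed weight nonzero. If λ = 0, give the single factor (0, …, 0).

((1, 0, 0, 0, 1),)

ω-coordinates c = M·v, v = (-17, 1, -2, 3, 6):
  c_1 = (0)·(-17) + (-10)·(1) + (-1)·(-2) + (-5)·(3) + 4·6 = 1
  c_2 = (0)·(-17) + 15·1 + (-3)·(-2) + (-3)·(3) + (-2)·(6) = 0
  c_3 = (1)·(-17) + 0·1 + (2)·(-2) + 5·3 + 1·6 = 0
  c_4 = (0)·(-17) + (-16)·(1) + (1)·(-2) + (-2)·(3) + 4·6 = 0
  c_5 = (0)·(-17) + 3·1 + (-2)·(-2) + (-4)·(3) + 1·6 = 1
Writing each c_i in base p = 2:
  c_1 = 1 = 1·2^0
  c_2 = 0
  c_3 = 0
  c_4 = 0
  c_5 = 1 = 1·2^0
p-restricted factor λ_0 = (1, 0, 0, 0, 1)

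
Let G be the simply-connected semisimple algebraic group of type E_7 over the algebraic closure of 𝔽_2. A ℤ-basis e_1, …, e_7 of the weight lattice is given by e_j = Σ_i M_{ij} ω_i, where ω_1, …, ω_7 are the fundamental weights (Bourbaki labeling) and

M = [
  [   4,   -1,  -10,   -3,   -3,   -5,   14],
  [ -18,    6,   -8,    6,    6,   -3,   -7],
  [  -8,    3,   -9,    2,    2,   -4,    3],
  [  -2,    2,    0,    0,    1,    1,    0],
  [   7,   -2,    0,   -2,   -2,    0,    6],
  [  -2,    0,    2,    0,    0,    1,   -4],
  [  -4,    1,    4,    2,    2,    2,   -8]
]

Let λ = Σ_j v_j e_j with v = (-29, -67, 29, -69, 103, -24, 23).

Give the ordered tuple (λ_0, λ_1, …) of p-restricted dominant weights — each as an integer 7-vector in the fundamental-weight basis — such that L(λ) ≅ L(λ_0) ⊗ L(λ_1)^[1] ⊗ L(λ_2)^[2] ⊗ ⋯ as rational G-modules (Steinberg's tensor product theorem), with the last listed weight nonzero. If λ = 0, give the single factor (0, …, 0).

((1, 1, 1, 1, 1, 0, 1), (0, 1, 1, 1, 0, 0, 0))

Change of basis e → ω: c = M·v where v = (-29, -67, 29, -69, 103, -24, 23):
  c_1 = (4)·(-29) + (-1)·(-67) + (-10)·(29) + (-3)·(-69) + (-3)·(103) + (-5)·(-24) + 14·23 = 1
  c_2 = (-18)·(-29) + (6)·(-67) + (-8)·(29) + (6)·(-69) + 6·103 + (-3)·(-24) + (-7)·(23) = 3
  c_3 = (-8)·(-29) + (3)·(-67) + (-9)·(29) + (2)·(-69) + 2·103 + (-4)·(-24) + 3·23 = 3
  c_4 = (-2)·(-29) + (2)·(-67) + 0·29 + (0)·(-69) + 1·103 + (1)·(-24) + 0·23 = 3
  c_5 = (7)·(-29) + (-2)·(-67) + 0·29 + (-2)·(-69) + (-2)·(103) + (0)·(-24) + 6·23 = 1
  c_6 = (-2)·(-29) + (0)·(-67) + 2·29 + (0)·(-69) + 0·103 + (1)·(-24) + (-4)·(23) = 0
  c_7 = (-4)·(-29) + (1)·(-67) + 4·29 + (2)·(-69) + 2·103 + (2)·(-24) + (-8)·(23) = 1
Expand coordinatewise in base 2:
  c_1 = 1 = 1·2^0
  c_2 = 3 = 1·2^0 + 1·2^1
  c_3 = 3 = 1·2^0 + 1·2^1
  c_4 = 3 = 1·2^0 + 1·2^1
  c_5 = 1 = 1·2^0
  c_6 = 0
  c_7 = 1 = 1·2^0
p-restricted factor λ_0 = (1, 1, 1, 1, 1, 0, 1)
p-restricted factor λ_1 = (0, 1, 1, 1, 0, 0, 0)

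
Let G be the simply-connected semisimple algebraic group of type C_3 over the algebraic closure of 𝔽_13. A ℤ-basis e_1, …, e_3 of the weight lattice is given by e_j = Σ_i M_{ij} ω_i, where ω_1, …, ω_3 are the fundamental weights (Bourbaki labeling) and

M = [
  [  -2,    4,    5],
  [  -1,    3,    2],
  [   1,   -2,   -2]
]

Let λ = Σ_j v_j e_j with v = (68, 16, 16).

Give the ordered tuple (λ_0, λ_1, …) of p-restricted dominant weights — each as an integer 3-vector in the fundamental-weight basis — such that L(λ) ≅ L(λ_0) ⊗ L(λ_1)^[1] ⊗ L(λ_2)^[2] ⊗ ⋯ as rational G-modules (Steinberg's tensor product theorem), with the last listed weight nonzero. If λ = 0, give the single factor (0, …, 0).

ω-coordinates c = M·v, v = (68, 16, 16):
  c_1 = (-2)·(68) + (4)·(16) + (5)·(16) = 8
  c_2 = (-1)·(68) + (3)·(16) + (2)·(16) = 12
  c_3 = (1)·(68) + (-2)·(16) + (-2)·(16) = 4
Writing each c_i in base p = 13:
  c_1 = 8 = 8·13^0
  c_2 = 12 = 12·13^0
  c_3 = 4 = 4·13^0
λ_0 = (8, 12, 4)

((8, 12, 4),)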